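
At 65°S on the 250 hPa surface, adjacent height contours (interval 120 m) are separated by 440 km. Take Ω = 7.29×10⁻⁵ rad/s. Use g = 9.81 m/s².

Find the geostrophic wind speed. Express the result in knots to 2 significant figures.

Coriolis parameter at 65°S:
f = 2Ω sin φ = 2 × 7.29×10⁻⁵ × sin 65° = 1.32×10⁻⁴ s⁻¹
Height gradient: |∂Z/∂n| = 120 m / 440000 m = 2.73×10⁻⁴
On a pressure surface, geostrophic balance gives V_g = (g/f)|∂Z/∂n|:
V_g = 9.81 × 2.73×10⁻⁴ / 1.32×10⁻⁴ = 20.2 m/s
Converting: 20.2 m/s × 1.944 = 39 knots

39 knots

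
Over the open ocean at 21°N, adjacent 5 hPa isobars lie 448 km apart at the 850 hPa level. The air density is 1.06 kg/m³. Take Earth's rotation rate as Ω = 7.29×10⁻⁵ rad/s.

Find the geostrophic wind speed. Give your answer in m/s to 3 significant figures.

Coriolis parameter at 21°N:
f = 2Ω sin φ = 2 × 7.29×10⁻⁵ × sin 21° = 5.23×10⁻⁵ s⁻¹
Pressure gradient: |∂P/∂n| = 500 Pa / 448000 m = 1.12×10⁻³ Pa/m
Geostrophic balance (pressure-gradient force = Coriolis force):
V_g = (1/(fρ)) |∂P/∂n| = 1.12×10⁻³ / (5.23×10⁻⁵ × 1.06) = 20.2 m/s

20.2 m/s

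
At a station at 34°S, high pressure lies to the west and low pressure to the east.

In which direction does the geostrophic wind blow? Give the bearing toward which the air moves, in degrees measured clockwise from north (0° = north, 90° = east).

The pressure-gradient force points toward the east (bearing 090°).
Geostrophic balance: in the Southern Hemisphere the Coriolis force deflects motion to the left, so the geostrophic wind blows 90° to the left of the pressure-gradient force (low pressure on the right).
Rotating 090° by 90° counterclockwise gives 000° — the wind blows toward the north.

000°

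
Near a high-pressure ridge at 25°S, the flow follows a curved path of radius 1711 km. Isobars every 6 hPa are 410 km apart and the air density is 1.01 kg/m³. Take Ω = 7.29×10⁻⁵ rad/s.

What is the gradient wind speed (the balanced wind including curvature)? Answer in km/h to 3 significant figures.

127 km/h

Coriolis parameter at 25°S:
f = 2Ω sin φ = 2 × 7.29×10⁻⁵ × sin 25° = 6.16×10⁻⁵ s⁻¹
Pressure gradient: |∂P/∂n| = 600 Pa / 410000 m = 1.46×10⁻³ Pa/m
Geostrophic speed: V_g = |∂P/∂n|/(fρ) = 1.46×10⁻³/(6.16×10⁻⁵ × 1.01) = 23.5 m/s
Around a high, pressure-gradient force acts outward with centrifugal, so Coriolis balances both:
fV = (1/ρ)|∂P/∂n| + V²/R  →  V² − fR·V + fR·V_g = 0
With fR = 6.16×10⁻⁵ × 1711×10³ m = 105 m/s:
V = [fR − √((fR)² − 4 fR V_g)]/2 = [105 − √(105² − 4×105×23.5)]/2 = 35.4 m/s
Supergeostrophic (V > V_g = 23.5 m/s), as expected around a high.
Converting: 35.4 m/s × 3.6 = 127 km/h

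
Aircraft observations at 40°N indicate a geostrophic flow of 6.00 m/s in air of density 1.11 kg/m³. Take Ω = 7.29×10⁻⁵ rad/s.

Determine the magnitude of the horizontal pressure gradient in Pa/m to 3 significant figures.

Coriolis parameter at 40°N:
f = 2Ω sin φ = 2 × 7.29×10⁻⁵ × sin 40° = 9.37×10⁻⁵ s⁻¹
Geostrophic balance rearranged: |∂P/∂n| = f ρ V_g
|∂P/∂n| = 9.37×10⁻⁵ × 1.11 × 6.00 = 6.24×10⁻⁴ Pa/m

6.24×10⁻⁴ Pa/m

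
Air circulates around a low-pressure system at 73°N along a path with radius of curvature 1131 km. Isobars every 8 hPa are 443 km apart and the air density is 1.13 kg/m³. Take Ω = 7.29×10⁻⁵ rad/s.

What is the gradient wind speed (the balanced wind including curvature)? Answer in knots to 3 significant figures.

20.9 knots

Coriolis parameter at 73°N:
f = 2Ω sin φ = 2 × 7.29×10⁻⁵ × sin 73° = 1.39×10⁻⁴ s⁻¹
Pressure gradient: |∂P/∂n| = 800 Pa / 443000 m = 1.81×10⁻³ Pa/m
Geostrophic speed: V_g = |∂P/∂n|/(fρ) = 1.81×10⁻³/(1.39×10⁻⁴ × 1.13) = 11.5 m/s
Around a low, centrifugal force acts outward with Coriolis, so pressure-gradient force balances both:
(1/ρ)|∂P/∂n| = fV + V²/R  →  V² + fR·V − fR·V_g = 0
With fR = 1.39×10⁻⁴ × 1131×10³ m = 158 m/s:
V = [−fR + √((fR)² + 4 fR V_g)]/2 = [−158 + √(158² + 4×158×11.5)]/2 = 10.7 m/s
Subgeostrophic (V < V_g = 11.5 m/s), as expected around a low.
Converting: 10.7 m/s × 1.944 = 20.9 knots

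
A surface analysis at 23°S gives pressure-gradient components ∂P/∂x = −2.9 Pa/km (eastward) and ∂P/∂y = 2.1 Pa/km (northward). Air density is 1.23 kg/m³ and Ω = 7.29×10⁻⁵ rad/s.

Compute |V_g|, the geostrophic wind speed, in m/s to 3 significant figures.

51.1 m/s

Coriolis parameter at 23°S:
f = 2Ω sin φ = 2 × 7.29×10⁻⁵ × sin 23° = 5.70×10⁻⁵ s⁻¹
In the Southern Hemisphere f is negative: f = −5.70×10⁻⁵ s⁻¹.
Component geostrophic relations (x east, y north):
u_g = −(1/(fρ)) ∂P/∂y,  v_g = (1/(fρ)) ∂P/∂x
u_g = −(2.1×10⁻³)/(−5.70×10⁻⁵ × 1.23) = 30.0 m/s;  v_g = (−2.9×10⁻³)/(−5.70×10⁻⁵ × 1.23) = 41.4 m/s
|V_g| = √(u_g² + v_g²) = 51.1 m/s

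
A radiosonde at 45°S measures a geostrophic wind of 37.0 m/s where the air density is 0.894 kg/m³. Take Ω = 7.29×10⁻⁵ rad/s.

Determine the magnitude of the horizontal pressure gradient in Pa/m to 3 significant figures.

Coriolis parameter at 45°S:
f = 2Ω sin φ = 2 × 7.29×10⁻⁵ × sin 45° = 1.03×10⁻⁴ s⁻¹
Geostrophic balance rearranged: |∂P/∂n| = f ρ V_g
|∂P/∂n| = 1.03×10⁻⁴ × 0.894 × 37.0 = 3.41×10⁻³ Pa/m

3.41×10⁻³ Pa/m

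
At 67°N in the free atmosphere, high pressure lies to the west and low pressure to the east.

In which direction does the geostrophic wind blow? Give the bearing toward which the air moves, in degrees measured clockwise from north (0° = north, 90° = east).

The pressure-gradient force points toward the east (bearing 090°).
Geostrophic balance: in the Northern Hemisphere the Coriolis force deflects motion to the right, so the geostrophic wind blows 90° to the right of the pressure-gradient force (low pressure on the left).
Rotating 090° by 90° clockwise gives 180° — the wind blows toward the south.

180°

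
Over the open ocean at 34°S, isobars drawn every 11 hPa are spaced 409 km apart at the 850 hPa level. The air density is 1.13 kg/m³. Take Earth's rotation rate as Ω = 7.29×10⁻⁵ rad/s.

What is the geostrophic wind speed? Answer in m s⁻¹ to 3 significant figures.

Coriolis parameter at 34°S:
f = 2Ω sin φ = 2 × 7.29×10⁻⁵ × sin 34° = 8.15×10⁻⁵ s⁻¹
Pressure gradient: |∂P/∂n| = 1100 Pa / 409000 m = 2.69×10⁻³ Pa/m
Geostrophic balance (pressure-gradient force = Coriolis force):
V_g = (1/(fρ)) |∂P/∂n| = 2.69×10⁻³ / (8.15×10⁻⁵ × 1.13) = 29.2 m/s

29.2 m s⁻¹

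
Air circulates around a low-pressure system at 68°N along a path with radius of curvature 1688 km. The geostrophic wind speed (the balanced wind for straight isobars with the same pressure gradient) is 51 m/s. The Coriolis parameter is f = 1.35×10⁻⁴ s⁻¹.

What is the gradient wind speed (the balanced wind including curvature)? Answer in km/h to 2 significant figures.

150 km/h

Around a low, centrifugal force acts outward with Coriolis, so pressure-gradient force balances both:
(1/ρ)|∂P/∂n| = fV + V²/R  →  V² + fR·V − fR·V_g = 0
With fR = 1.35×10⁻⁴ × 1688×10³ m = 228 m/s:
V = [−fR + √((fR)² + 4 fR V_g)]/2 = [−228 + √(228² + 4×228×51)]/2 = 42.9 m/s
Subgeostrophic (V < V_g = 51 m/s), as expected around a low.
Converting: 42.9 m/s × 3.6 = 150 km/h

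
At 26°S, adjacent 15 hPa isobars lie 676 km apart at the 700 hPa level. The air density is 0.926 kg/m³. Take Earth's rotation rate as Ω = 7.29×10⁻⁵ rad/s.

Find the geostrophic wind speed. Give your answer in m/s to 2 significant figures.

37 m/s

Coriolis parameter at 26°S:
f = 2Ω sin φ = 2 × 7.29×10⁻⁵ × sin 26° = 6.39×10⁻⁵ s⁻¹
Pressure gradient: |∂P/∂n| = 1500 Pa / 676000 m = 2.22×10⁻³ Pa/m
Geostrophic balance (pressure-gradient force = Coriolis force):
V_g = (1/(fρ)) |∂P/∂n| = 2.22×10⁻³ / (6.39×10⁻⁵ × 0.926) = 37.5 m/s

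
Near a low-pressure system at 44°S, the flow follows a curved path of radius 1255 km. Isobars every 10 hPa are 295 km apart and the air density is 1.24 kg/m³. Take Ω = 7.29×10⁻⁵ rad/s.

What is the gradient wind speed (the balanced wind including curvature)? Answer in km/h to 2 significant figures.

Coriolis parameter at 44°S:
f = 2Ω sin φ = 2 × 7.29×10⁻⁵ × sin 44° = 1.01×10⁻⁴ s⁻¹
Pressure gradient: |∂P/∂n| = 1000 Pa / 295000 m = 3.39×10⁻³ Pa/m
Geostrophic speed: V_g = |∂P/∂n|/(fρ) = 3.39×10⁻³/(1.01×10⁻⁴ × 1.24) = 27.0 m/s
Around a low, centrifugal force acts outward with Coriolis, so pressure-gradient force balances both:
(1/ρ)|∂P/∂n| = fV + V²/R  →  V² + fR·V − fR·V_g = 0
With fR = 1.01×10⁻⁴ × 1255×10³ m = 127 m/s:
V = [−fR + √((fR)² + 4 fR V_g)]/2 = [−127 + √(127² + 4×127×27)]/2 = 22.9 m/s
Subgeostrophic (V < V_g = 27 m/s), as expected around a low.
Converting: 22.9 m/s × 3.6 = 82 km/h

82 km/h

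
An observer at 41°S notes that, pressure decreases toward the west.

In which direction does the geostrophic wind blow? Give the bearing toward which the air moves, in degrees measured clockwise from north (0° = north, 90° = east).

The pressure-gradient force points toward the west (bearing 270°).
Geostrophic balance: in the Southern Hemisphere the Coriolis force deflects motion to the left, so the geostrophic wind blows 90° to the left of the pressure-gradient force (low pressure on the right).
Rotating 270° by 90° counterclockwise gives 180° — the wind blows toward the south.

180°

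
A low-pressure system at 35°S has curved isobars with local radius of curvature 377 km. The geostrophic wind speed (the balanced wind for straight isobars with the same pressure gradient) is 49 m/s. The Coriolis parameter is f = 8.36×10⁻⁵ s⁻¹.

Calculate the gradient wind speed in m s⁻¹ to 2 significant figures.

27 m s⁻¹

Around a low, centrifugal force acts outward with Coriolis, so pressure-gradient force balances both:
(1/ρ)|∂P/∂n| = fV + V²/R  →  V² + fR·V − fR·V_g = 0
With fR = 8.36×10⁻⁵ × 377×10³ m = 31.5 m/s:
V = [−fR + √((fR)² + 4 fR V_g)]/2 = [−31.5 + √(31.5² + 4×31.5×49)]/2 = 26.6 m/s
Subgeostrophic (V < V_g = 49 m/s), as expected around a low.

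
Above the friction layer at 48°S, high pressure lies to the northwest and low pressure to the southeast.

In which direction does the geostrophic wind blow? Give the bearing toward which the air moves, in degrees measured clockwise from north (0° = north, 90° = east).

The pressure-gradient force points toward the southeast (bearing 135°).
Geostrophic balance: in the Southern Hemisphere the Coriolis force deflects motion to the left, so the geostrophic wind blows 90° to the left of the pressure-gradient force (low pressure on the right).
Rotating 135° by 90° counterclockwise gives 045° — the wind blows toward the northeast.

045°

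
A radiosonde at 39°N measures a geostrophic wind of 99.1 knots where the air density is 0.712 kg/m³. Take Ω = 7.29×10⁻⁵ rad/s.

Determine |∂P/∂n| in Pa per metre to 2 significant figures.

Coriolis parameter at 39°N:
f = 2Ω sin φ = 2 × 7.29×10⁻⁵ × sin 39° = 9.18×10⁻⁵ s⁻¹
Wind speed in SI: 99.1 knots = 51.0 m/s
Geostrophic balance rearranged: |∂P/∂n| = f ρ V_g
|∂P/∂n| = 9.18×10⁻⁵ × 0.712 × 51.0 = 3.33×10⁻³ Pa/m

3.3×10⁻³ Pa/m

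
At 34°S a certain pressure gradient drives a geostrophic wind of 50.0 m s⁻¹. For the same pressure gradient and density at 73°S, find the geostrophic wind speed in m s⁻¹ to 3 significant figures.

With the same pressure gradient and density, V_g ∝ 1/f ∝ 1/sin φ.
V₂ = V₁ · sin φ₁ / sin φ₂ = 50.0 × sin 34° / sin 73°
V₂ = 50.0 × 0.5592/0.9563 = 29.2 m s⁻¹

29.2 m s⁻¹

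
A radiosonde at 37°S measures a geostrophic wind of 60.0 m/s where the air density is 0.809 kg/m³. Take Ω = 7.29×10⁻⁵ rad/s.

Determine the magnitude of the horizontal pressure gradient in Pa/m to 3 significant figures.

4.26×10⁻³ Pa/m

Coriolis parameter at 37°S:
f = 2Ω sin φ = 2 × 7.29×10⁻⁵ × sin 37° = 8.77×10⁻⁵ s⁻¹
Geostrophic balance rearranged: |∂P/∂n| = f ρ V_g
|∂P/∂n| = 8.77×10⁻⁵ × 0.809 × 60.0 = 4.26×10⁻³ Pa/m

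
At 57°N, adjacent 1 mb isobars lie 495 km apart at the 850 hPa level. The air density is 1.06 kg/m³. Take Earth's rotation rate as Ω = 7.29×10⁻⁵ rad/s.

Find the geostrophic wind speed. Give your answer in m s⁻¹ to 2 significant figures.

Coriolis parameter at 57°N:
f = 2Ω sin φ = 2 × 7.29×10⁻⁵ × sin 57° = 1.22×10⁻⁴ s⁻¹
Pressure gradient: |∂P/∂n| = 100 Pa / 495000 m = 2.02×10⁻⁴ Pa/m
Geostrophic balance (pressure-gradient force = Coriolis force):
V_g = (1/(fρ)) |∂P/∂n| = 2.02×10⁻⁴ / (1.22×10⁻⁴ × 1.06) = 1.56 m/s

1.6 m s⁻¹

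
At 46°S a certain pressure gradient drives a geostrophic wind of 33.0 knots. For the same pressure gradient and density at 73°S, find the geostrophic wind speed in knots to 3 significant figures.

24.8 knots

With the same pressure gradient and density, V_g ∝ 1/f ∝ 1/sin φ.
V₂ = V₁ · sin φ₁ / sin φ₂ = 33.0 × sin 46° / sin 73°
V₂ = 33.0 × 0.7193/0.9563 = 24.8 knots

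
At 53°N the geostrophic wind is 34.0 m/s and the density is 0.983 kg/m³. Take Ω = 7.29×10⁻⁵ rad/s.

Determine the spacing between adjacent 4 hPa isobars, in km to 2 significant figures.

100 km

Coriolis parameter at 53°N:
f = 2Ω sin φ = 2 × 7.29×10⁻⁵ × sin 53° = 1.16×10⁻⁴ s⁻¹
Geostrophic balance rearranged: |∂P/∂n| = f ρ V_g
|∂P/∂n| = 1.16×10⁻⁴ × 0.983 × 34.0 = 3.89×10⁻³ Pa/m
Isobar spacing: Δn = ΔP/|∂P/∂n| = 400 Pa / 3.89×10⁻³ Pa/m = 102783 m ≈ 100 km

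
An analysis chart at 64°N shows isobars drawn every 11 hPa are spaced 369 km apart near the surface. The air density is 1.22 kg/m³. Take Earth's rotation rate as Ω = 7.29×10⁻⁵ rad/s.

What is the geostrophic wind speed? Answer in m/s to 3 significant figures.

18.6 m/s

Coriolis parameter at 64°N:
f = 2Ω sin φ = 2 × 7.29×10⁻⁵ × sin 64° = 1.31×10⁻⁴ s⁻¹
Pressure gradient: |∂P/∂n| = 1100 Pa / 369000 m = 2.98×10⁻³ Pa/m
Geostrophic balance (pressure-gradient force = Coriolis force):
V_g = (1/(fρ)) |∂P/∂n| = 2.98×10⁻³ / (1.31×10⁻⁴ × 1.22) = 18.6 m/s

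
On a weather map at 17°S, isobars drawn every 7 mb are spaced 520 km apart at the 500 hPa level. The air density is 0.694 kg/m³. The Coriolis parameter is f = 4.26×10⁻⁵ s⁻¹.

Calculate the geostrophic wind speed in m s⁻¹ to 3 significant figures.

Pressure gradient: |∂P/∂n| = 700 Pa / 520000 m = 1.35×10⁻³ Pa/m
Geostrophic balance (pressure-gradient force = Coriolis force):
V_g = (1/(fρ)) |∂P/∂n| = 1.35×10⁻³ / (4.26×10⁻⁵ × 0.694) = 45.5 m/s

45.5 m s⁻¹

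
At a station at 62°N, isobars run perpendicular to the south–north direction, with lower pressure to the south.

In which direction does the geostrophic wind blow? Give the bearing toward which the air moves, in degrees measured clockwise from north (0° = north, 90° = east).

The pressure-gradient force points toward the south (bearing 180°).
Geostrophic balance: in the Northern Hemisphere the Coriolis force deflects motion to the right, so the geostrophic wind blows 90° to the right of the pressure-gradient force (low pressure on the left).
Rotating 180° by 90° clockwise gives 270° — the wind blows toward the west.

270°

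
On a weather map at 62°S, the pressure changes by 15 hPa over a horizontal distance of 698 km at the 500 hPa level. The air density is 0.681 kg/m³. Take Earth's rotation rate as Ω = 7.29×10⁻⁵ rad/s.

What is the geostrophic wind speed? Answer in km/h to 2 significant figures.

Coriolis parameter at 62°S:
f = 2Ω sin φ = 2 × 7.29×10⁻⁵ × sin 62° = 1.29×10⁻⁴ s⁻¹
Pressure gradient: |∂P/∂n| = 1500 Pa / 698000 m = 2.15×10⁻³ Pa/m
Geostrophic balance (pressure-gradient force = Coriolis force):
V_g = (1/(fρ)) |∂P/∂n| = 2.15×10⁻³ / (1.29×10⁻⁴ × 0.681) = 24.5 m/s
Converting: 24.5 m/s × 3.6 = 88 km/h

88 km/h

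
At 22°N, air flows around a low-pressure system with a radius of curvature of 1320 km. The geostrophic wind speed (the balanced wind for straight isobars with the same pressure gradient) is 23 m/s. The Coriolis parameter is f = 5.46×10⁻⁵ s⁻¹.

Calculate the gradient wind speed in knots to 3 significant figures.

35.6 knots

Around a low, centrifugal force acts outward with Coriolis, so pressure-gradient force balances both:
(1/ρ)|∂P/∂n| = fV + V²/R  →  V² + fR·V − fR·V_g = 0
With fR = 5.46×10⁻⁵ × 1320×10³ m = 72.1 m/s:
V = [−fR + √((fR)² + 4 fR V_g)]/2 = [−72.1 + √(72.1² + 4×72.1×23)]/2 = 18.3 m/s
Subgeostrophic (V < V_g = 23 m/s), as expected around a low.
Converting: 18.3 m/s × 1.944 = 35.6 knots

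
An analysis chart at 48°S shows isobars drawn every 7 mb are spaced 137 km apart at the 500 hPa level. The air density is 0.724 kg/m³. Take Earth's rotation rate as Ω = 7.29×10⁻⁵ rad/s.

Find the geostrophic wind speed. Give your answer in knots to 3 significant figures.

Coriolis parameter at 48°S:
f = 2Ω sin φ = 2 × 7.29×10⁻⁵ × sin 48° = 1.08×10⁻⁴ s⁻¹
Pressure gradient: |∂P/∂n| = 700 Pa / 137000 m = 5.11×10⁻³ Pa/m
Geostrophic balance (pressure-gradient force = Coriolis force):
V_g = (1/(fρ)) |∂P/∂n| = 5.11×10⁻³ / (1.08×10⁻⁴ × 0.724) = 65.1 m/s
Converting: 65.1 m/s × 1.944 = 127 knots

127 knots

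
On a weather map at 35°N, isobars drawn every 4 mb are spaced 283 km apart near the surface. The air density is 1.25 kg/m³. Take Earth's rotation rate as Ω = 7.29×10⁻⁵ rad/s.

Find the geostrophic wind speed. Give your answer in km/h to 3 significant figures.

Coriolis parameter at 35°N:
f = 2Ω sin φ = 2 × 7.29×10⁻⁵ × sin 35° = 8.36×10⁻⁵ s⁻¹
Pressure gradient: |∂P/∂n| = 400 Pa / 283000 m = 1.41×10⁻³ Pa/m
Geostrophic balance (pressure-gradient force = Coriolis force):
V_g = (1/(fρ)) |∂P/∂n| = 1.41×10⁻³ / (8.36×10⁻⁵ × 1.25) = 13.5 m/s
Converting: 13.5 m/s × 3.6 = 48.7 km/h

48.7 km/h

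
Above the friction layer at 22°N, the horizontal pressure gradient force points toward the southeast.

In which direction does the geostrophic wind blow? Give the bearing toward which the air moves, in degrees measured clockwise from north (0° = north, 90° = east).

The pressure-gradient force points toward the southeast (bearing 135°).
Geostrophic balance: in the Northern Hemisphere the Coriolis force deflects motion to the right, so the geostrophic wind blows 90° to the right of the pressure-gradient force (low pressure on the left).
Rotating 135° by 90° clockwise gives 225° — the wind blows toward the southwest.

225°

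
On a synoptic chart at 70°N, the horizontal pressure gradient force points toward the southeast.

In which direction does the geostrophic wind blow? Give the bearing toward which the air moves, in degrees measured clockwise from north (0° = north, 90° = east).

225°

The pressure-gradient force points toward the southeast (bearing 135°).
Geostrophic balance: in the Northern Hemisphere the Coriolis force deflects motion to the right, so the geostrophic wind blows 90° to the right of the pressure-gradient force (low pressure on the left).
Rotating 135° by 90° clockwise gives 225° — the wind blows toward the southwest.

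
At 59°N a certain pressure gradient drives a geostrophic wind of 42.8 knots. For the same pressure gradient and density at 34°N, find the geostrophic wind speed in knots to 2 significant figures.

66 knots

With the same pressure gradient and density, V_g ∝ 1/f ∝ 1/sin φ.
V₂ = V₁ · sin φ₁ / sin φ₂ = 42.8 × sin 59° / sin 34°
V₂ = 42.8 × 0.8572/0.5592 = 66 knots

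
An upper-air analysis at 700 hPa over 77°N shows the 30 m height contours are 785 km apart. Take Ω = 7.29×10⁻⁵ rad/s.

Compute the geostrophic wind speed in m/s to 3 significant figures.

Coriolis parameter at 77°N:
f = 2Ω sin φ = 2 × 7.29×10⁻⁵ × sin 77° = 1.42×10⁻⁴ s⁻¹
Height gradient: |∂Z/∂n| = 30 m / 785000 m = 3.82×10⁻⁵
On a pressure surface, geostrophic balance gives V_g = (g/f)|∂Z/∂n|:
V_g = 9.81 × 3.82×10⁻⁵ / 1.42×10⁻⁴ = 2.64 m/s

2.64 m/s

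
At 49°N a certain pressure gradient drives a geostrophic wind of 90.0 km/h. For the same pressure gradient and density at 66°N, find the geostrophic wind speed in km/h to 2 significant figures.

74 km/h

With the same pressure gradient and density, V_g ∝ 1/f ∝ 1/sin φ.
V₂ = V₁ · sin φ₁ / sin φ₂ = 90.0 × sin 49° / sin 66°
V₂ = 90.0 × 0.7547/0.9135 = 74 km/h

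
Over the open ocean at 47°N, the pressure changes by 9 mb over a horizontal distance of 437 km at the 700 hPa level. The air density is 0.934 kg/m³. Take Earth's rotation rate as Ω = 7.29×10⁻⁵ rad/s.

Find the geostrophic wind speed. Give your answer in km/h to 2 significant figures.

Coriolis parameter at 47°N:
f = 2Ω sin φ = 2 × 7.29×10⁻⁵ × sin 47° = 1.07×10⁻⁴ s⁻¹
Pressure gradient: |∂P/∂n| = 900 Pa / 437000 m = 2.06×10⁻³ Pa/m
Geostrophic balance (pressure-gradient force = Coriolis force):
V_g = (1/(fρ)) |∂P/∂n| = 2.06×10⁻³ / (1.07×10⁻⁴ × 0.934) = 20.7 m/s
Converting: 20.7 m/s × 3.6 = 74 km/h

74 km/h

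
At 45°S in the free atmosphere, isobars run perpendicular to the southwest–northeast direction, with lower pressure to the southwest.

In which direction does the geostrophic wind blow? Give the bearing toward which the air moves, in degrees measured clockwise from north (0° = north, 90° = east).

135°

The pressure-gradient force points toward the southwest (bearing 225°).
Geostrophic balance: in the Southern Hemisphere the Coriolis force deflects motion to the left, so the geostrophic wind blows 90° to the left of the pressure-gradient force (low pressure on the right).
Rotating 225° by 90° counterclockwise gives 135° — the wind blows toward the southeast.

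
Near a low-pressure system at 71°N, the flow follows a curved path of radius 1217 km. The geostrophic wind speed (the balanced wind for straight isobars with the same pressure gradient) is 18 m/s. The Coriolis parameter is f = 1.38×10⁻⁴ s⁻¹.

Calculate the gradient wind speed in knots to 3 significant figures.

Around a low, centrifugal force acts outward with Coriolis, so pressure-gradient force balances both:
(1/ρ)|∂P/∂n| = fV + V²/R  →  V² + fR·V − fR·V_g = 0
With fR = 1.38×10⁻⁴ × 1217×10³ m = 168 m/s:
V = [−fR + √((fR)² + 4 fR V_g)]/2 = [−168 + √(168² + 4×168×18)]/2 = 16.4 m/s
Subgeostrophic (V < V_g = 18 m/s), as expected around a low.
Converting: 16.4 m/s × 1.944 = 31.9 knots

31.9 knots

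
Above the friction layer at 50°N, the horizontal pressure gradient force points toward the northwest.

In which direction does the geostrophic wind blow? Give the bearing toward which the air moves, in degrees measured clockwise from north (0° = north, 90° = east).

045°

The pressure-gradient force points toward the northwest (bearing 315°).
Geostrophic balance: in the Northern Hemisphere the Coriolis force deflects motion to the right, so the geostrophic wind blows 90° to the right of the pressure-gradient force (low pressure on the left).
Rotating 315° by 90° clockwise gives 045° — the wind blows toward the northeast.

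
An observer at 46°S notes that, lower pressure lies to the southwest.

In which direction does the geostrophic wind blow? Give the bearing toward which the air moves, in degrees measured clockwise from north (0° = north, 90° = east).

The pressure-gradient force points toward the southwest (bearing 225°).
Geostrophic balance: in the Southern Hemisphere the Coriolis force deflects motion to the left, so the geostrophic wind blows 90° to the left of the pressure-gradient force (low pressure on the right).
Rotating 225° by 90° counterclockwise gives 135° — the wind blows toward the southeast.

135°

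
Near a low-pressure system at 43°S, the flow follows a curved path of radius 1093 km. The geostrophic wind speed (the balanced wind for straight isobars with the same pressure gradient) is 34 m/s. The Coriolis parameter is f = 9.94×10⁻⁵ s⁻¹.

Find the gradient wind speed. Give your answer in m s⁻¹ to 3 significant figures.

27.2 m s⁻¹

Around a low, centrifugal force acts outward with Coriolis, so pressure-gradient force balances both:
(1/ρ)|∂P/∂n| = fV + V²/R  →  V² + fR·V − fR·V_g = 0
With fR = 9.94×10⁻⁵ × 1093×10³ m = 109 m/s:
V = [−fR + √((fR)² + 4 fR V_g)]/2 = [−109 + √(109² + 4×109×34)]/2 = 27.2 m/s
Subgeostrophic (V < V_g = 34 m/s), as expected around a low.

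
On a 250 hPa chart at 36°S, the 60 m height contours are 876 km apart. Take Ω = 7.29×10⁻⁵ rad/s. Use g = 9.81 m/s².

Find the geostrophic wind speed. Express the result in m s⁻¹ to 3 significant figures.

Coriolis parameter at 36°S:
f = 2Ω sin φ = 2 × 7.29×10⁻⁵ × sin 36° = 8.57×10⁻⁵ s⁻¹
Height gradient: |∂Z/∂n| = 60 m / 876000 m = 6.85×10⁻⁵
On a pressure surface, geostrophic balance gives V_g = (g/f)|∂Z/∂n|:
V_g = 9.81 × 6.85×10⁻⁵ / 8.57×10⁻⁵ = 7.84 m/s

7.84 m s⁻¹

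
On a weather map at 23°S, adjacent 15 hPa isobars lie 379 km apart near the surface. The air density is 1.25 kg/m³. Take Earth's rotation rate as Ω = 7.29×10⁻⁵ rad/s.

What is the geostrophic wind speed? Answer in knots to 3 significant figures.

108 knots

Coriolis parameter at 23°S:
f = 2Ω sin φ = 2 × 7.29×10⁻⁵ × sin 23° = 5.70×10⁻⁵ s⁻¹
Pressure gradient: |∂P/∂n| = 1500 Pa / 379000 m = 3.96×10⁻³ Pa/m
Geostrophic balance (pressure-gradient force = Coriolis force):
V_g = (1/(fρ)) |∂P/∂n| = 3.96×10⁻³ / (5.70×10⁻⁵ × 1.25) = 55.6 m/s
Converting: 55.6 m/s × 1.944 = 108 knots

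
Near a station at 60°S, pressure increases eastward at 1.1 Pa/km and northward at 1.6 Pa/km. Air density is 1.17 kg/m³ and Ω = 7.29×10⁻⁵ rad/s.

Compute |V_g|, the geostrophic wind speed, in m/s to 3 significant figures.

Coriolis parameter at 60°S:
f = 2Ω sin φ = 2 × 7.29×10⁻⁵ × sin 60° = 1.26×10⁻⁴ s⁻¹
In the Southern Hemisphere f is negative: f = −1.26×10⁻⁴ s⁻¹.
Component geostrophic relations (x east, y north):
u_g = −(1/(fρ)) ∂P/∂y,  v_g = (1/(fρ)) ∂P/∂x
u_g = −(1.6×10⁻³)/(−1.26×10⁻⁴ × 1.17) = 10.8 m/s;  v_g = (1.1×10⁻³)/(−1.26×10⁻⁴ × 1.17) = −7.45 m/s
|V_g| = √(u_g² + v_g²) = 13.1 m/s

13.1 m/s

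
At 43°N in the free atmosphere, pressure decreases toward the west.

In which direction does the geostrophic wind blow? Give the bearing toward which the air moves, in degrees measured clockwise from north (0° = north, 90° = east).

000°

The pressure-gradient force points toward the west (bearing 270°).
Geostrophic balance: in the Northern Hemisphere the Coriolis force deflects motion to the right, so the geostrophic wind blows 90° to the right of the pressure-gradient force (low pressure on the left).
Rotating 270° by 90° clockwise gives 000° — the wind blows toward the north.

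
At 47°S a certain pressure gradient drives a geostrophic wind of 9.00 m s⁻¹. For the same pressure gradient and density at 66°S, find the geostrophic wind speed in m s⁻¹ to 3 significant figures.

7.21 m s⁻¹

With the same pressure gradient and density, V_g ∝ 1/f ∝ 1/sin φ.
V₂ = V₁ · sin φ₁ / sin φ₂ = 9.00 × sin 47° / sin 66°
V₂ = 9.00 × 0.7314/0.9135 = 7.21 m s⁻¹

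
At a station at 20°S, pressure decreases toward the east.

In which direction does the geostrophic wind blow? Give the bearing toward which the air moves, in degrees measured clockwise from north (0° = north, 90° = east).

000°

The pressure-gradient force points toward the east (bearing 090°).
Geostrophic balance: in the Southern Hemisphere the Coriolis force deflects motion to the left, so the geostrophic wind blows 90° to the left of the pressure-gradient force (low pressure on the right).
Rotating 090° by 90° counterclockwise gives 000° — the wind blows toward the north.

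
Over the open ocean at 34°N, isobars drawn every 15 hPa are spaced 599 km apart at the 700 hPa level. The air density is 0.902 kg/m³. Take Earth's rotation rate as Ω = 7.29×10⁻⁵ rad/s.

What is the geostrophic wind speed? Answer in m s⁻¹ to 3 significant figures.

Coriolis parameter at 34°N:
f = 2Ω sin φ = 2 × 7.29×10⁻⁵ × sin 34° = 8.15×10⁻⁵ s⁻¹
Pressure gradient: |∂P/∂n| = 1500 Pa / 599000 m = 2.50×10⁻³ Pa/m
Geostrophic balance (pressure-gradient force = Coriolis force):
V_g = (1/(fρ)) |∂P/∂n| = 2.50×10⁻³ / (8.15×10⁻⁵ × 0.902) = 34.1 m/s

34.1 m s⁻¹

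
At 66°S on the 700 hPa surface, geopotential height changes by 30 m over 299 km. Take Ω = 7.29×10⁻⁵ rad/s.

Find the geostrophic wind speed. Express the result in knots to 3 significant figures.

14.4 knots

Coriolis parameter at 66°S:
f = 2Ω sin φ = 2 × 7.29×10⁻⁵ × sin 66° = 1.33×10⁻⁴ s⁻¹
Height gradient: |∂Z/∂n| = 30 m / 299000 m = 1.00×10⁻⁴
On a pressure surface, geostrophic balance gives V_g = (g/f)|∂Z/∂n|:
V_g = 9.81 × 1.00×10⁻⁴ / 1.33×10⁻⁴ = 7.39 m/s
Converting: 7.39 m/s × 1.944 = 14.4 knots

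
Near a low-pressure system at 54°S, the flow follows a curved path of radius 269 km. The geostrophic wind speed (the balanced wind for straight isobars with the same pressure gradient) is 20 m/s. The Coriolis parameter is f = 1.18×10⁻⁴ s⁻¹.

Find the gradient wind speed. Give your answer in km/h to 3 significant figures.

Around a low, centrifugal force acts outward with Coriolis, so pressure-gradient force balances both:
(1/ρ)|∂P/∂n| = fV + V²/R  →  V² + fR·V − fR·V_g = 0
With fR = 1.18×10⁻⁴ × 269×10³ m = 31.7 m/s:
V = [−fR + √((fR)² + 4 fR V_g)]/2 = [−31.7 + √(31.7² + 4×31.7×20)]/2 = 13.9 m/s
Subgeostrophic (V < V_g = 20 m/s), as expected around a low.
Converting: 13.9 m/s × 3.6 = 50.1 km/h

50.1 km/h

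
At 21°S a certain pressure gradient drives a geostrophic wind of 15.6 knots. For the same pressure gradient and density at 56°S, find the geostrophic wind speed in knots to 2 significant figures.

With the same pressure gradient and density, V_g ∝ 1/f ∝ 1/sin φ.
V₂ = V₁ · sin φ₁ / sin φ₂ = 15.6 × sin 21° / sin 56°
V₂ = 15.6 × 0.3584/0.8290 = 6.7 knots

6.7 knots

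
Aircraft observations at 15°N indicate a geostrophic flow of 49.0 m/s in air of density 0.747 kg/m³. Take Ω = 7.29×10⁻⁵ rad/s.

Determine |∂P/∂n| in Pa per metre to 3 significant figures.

1.38×10⁻³ Pa/m

Coriolis parameter at 15°N:
f = 2Ω sin φ = 2 × 7.29×10⁻⁵ × sin 15° = 3.77×10⁻⁵ s⁻¹
Geostrophic balance rearranged: |∂P/∂n| = f ρ V_g
|∂P/∂n| = 3.77×10⁻⁵ × 0.747 × 49.0 = 1.38×10⁻³ Pa/m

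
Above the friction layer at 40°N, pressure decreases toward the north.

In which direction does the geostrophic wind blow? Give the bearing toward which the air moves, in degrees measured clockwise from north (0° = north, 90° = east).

090°

The pressure-gradient force points toward the north (bearing 000°).
Geostrophic balance: in the Northern Hemisphere the Coriolis force deflects motion to the right, so the geostrophic wind blows 90° to the right of the pressure-gradient force (low pressure on the left).
Rotating 000° by 90° clockwise gives 090° — the wind blows toward the east.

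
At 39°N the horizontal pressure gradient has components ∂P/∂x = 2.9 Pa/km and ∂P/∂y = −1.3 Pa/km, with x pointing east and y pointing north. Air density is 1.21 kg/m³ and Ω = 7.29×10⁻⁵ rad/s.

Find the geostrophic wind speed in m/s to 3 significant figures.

Coriolis parameter at 39°N:
f = 2Ω sin φ = 2 × 7.29×10⁻⁵ × sin 39° = 9.18×10⁻⁵ s⁻¹
Component geostrophic relations (x east, y north):
u_g = −(1/(fρ)) ∂P/∂y,  v_g = (1/(fρ)) ∂P/∂x
u_g = −(−1.3×10⁻³)/(9.18×10⁻⁵ × 1.21) = 11.7 m/s;  v_g = (2.9×10⁻³)/(9.18×10⁻⁵ × 1.21) = 26.1 m/s
|V_g| = √(u_g² + v_g²) = 28.6 m/s

28.6 m/s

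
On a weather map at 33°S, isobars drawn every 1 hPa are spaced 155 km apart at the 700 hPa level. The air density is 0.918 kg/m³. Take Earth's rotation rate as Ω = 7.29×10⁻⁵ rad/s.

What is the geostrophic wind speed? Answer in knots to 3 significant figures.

17.2 knots

Coriolis parameter at 33°S:
f = 2Ω sin φ = 2 × 7.29×10⁻⁵ × sin 33° = 7.94×10⁻⁵ s⁻¹
Pressure gradient: |∂P/∂n| = 100 Pa / 155000 m = 6.45×10⁻⁴ Pa/m
Geostrophic balance (pressure-gradient force = Coriolis force):
V_g = (1/(fρ)) |∂P/∂n| = 6.45×10⁻⁴ / (7.94×10⁻⁵ × 0.918) = 8.85 m/s
Converting: 8.85 m/s × 1.944 = 17.2 knots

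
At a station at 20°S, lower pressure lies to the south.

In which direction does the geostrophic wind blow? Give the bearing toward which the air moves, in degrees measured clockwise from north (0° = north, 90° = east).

090°

The pressure-gradient force points toward the south (bearing 180°).
Geostrophic balance: in the Southern Hemisphere the Coriolis force deflects motion to the left, so the geostrophic wind blows 90° to the left of the pressure-gradient force (low pressure on the right).
Rotating 180° by 90° counterclockwise gives 090° — the wind blows toward the east.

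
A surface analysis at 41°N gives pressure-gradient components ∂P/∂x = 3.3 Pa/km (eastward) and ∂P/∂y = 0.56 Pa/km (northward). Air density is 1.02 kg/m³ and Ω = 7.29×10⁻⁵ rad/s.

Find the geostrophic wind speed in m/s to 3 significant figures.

Coriolis parameter at 41°N:
f = 2Ω sin φ = 2 × 7.29×10⁻⁵ × sin 41° = 9.57×10⁻⁵ s⁻¹
Component geostrophic relations (x east, y north):
u_g = −(1/(fρ)) ∂P/∂y,  v_g = (1/(fρ)) ∂P/∂x
u_g = −(0.56×10⁻³)/(9.57×10⁻⁵ × 1.02) = −5.74 m/s;  v_g = (3.3×10⁻³)/(9.57×10⁻⁵ × 1.02) = 33.8 m/s
|V_g| = √(u_g² + v_g²) = 34.3 m/s

34.3 m/s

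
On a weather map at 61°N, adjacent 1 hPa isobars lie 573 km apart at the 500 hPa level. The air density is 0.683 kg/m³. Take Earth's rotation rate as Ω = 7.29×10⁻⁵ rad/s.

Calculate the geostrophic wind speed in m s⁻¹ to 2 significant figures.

Coriolis parameter at 61°N:
f = 2Ω sin φ = 2 × 7.29×10⁻⁵ × sin 61° = 1.28×10⁻⁴ s⁻¹
Pressure gradient: |∂P/∂n| = 100 Pa / 573000 m = 1.75×10⁻⁴ Pa/m
Geostrophic balance (pressure-gradient force = Coriolis force):
V_g = (1/(fρ)) |∂P/∂n| = 1.75×10⁻⁴ / (1.28×10⁻⁴ × 0.683) = 2.00 m/s

2.0 m s⁻¹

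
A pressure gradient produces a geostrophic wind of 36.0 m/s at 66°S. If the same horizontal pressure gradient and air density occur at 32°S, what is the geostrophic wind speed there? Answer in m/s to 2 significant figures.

With the same pressure gradient and density, V_g ∝ 1/f ∝ 1/sin φ.
V₂ = V₁ · sin φ₁ / sin φ₂ = 36.0 × sin 66° / sin 32°
V₂ = 36.0 × 0.9135/0.5299 = 62 m/s

62 m/s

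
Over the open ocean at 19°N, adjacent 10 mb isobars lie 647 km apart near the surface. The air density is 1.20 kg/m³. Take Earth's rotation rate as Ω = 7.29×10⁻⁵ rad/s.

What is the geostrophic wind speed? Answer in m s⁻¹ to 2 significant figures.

27 m s⁻¹

Coriolis parameter at 19°N:
f = 2Ω sin φ = 2 × 7.29×10⁻⁵ × sin 19° = 4.75×10⁻⁵ s⁻¹
Pressure gradient: |∂P/∂n| = 1000 Pa / 647000 m = 1.55×10⁻³ Pa/m
Geostrophic balance (pressure-gradient force = Coriolis force):
V_g = (1/(fρ)) |∂P/∂n| = 1.55×10⁻³ / (4.75×10⁻⁵ × 1.20) = 27.1 m/s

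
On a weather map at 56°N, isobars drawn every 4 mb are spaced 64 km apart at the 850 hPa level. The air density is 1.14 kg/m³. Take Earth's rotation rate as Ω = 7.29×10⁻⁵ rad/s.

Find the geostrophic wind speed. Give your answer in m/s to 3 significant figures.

45.4 m/s

Coriolis parameter at 56°N:
f = 2Ω sin φ = 2 × 7.29×10⁻⁵ × sin 56° = 1.21×10⁻⁴ s⁻¹
Pressure gradient: |∂P/∂n| = 400 Pa / 64000 m = 6.25×10⁻³ Pa/m
Geostrophic balance (pressure-gradient force = Coriolis force):
V_g = (1/(fρ)) |∂P/∂n| = 6.25×10⁻³ / (1.21×10⁻⁴ × 1.14) = 45.4 m/s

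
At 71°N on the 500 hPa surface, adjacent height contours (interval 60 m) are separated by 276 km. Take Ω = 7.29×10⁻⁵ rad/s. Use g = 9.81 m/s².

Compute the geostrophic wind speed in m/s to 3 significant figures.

15.5 m/s

Coriolis parameter at 71°N:
f = 2Ω sin φ = 2 × 7.29×10⁻⁵ × sin 71° = 1.38×10⁻⁴ s⁻¹
Height gradient: |∂Z/∂n| = 60 m / 276000 m = 2.17×10⁻⁴
On a pressure surface, geostrophic balance gives V_g = (g/f)|∂Z/∂n|:
V_g = 9.81 × 2.17×10⁻⁴ / 1.38×10⁻⁴ = 15.5 m/s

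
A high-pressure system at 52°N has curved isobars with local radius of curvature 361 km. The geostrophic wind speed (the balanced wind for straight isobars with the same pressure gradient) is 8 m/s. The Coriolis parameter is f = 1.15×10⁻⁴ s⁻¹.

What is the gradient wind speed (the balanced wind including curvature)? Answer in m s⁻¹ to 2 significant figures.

11 m s⁻¹

Around a high, pressure-gradient force acts outward with centrifugal, so Coriolis balances both:
fV = (1/ρ)|∂P/∂n| + V²/R  →  V² − fR·V + fR·V_g = 0
With fR = 1.15×10⁻⁴ × 361×10³ m = 41.5 m/s:
V = [fR − √((fR)² − 4 fR V_g)]/2 = [41.5 − √(41.5² − 4×41.5×8)]/2 = 10.8 m/s
Supergeostrophic (V > V_g = 8 m/s), as expected around a high.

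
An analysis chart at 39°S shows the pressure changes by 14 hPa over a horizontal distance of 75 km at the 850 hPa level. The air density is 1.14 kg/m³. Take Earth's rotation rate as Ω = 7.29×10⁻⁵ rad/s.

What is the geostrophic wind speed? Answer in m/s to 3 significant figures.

178 m/s

Coriolis parameter at 39°S:
f = 2Ω sin φ = 2 × 7.29×10⁻⁵ × sin 39° = 9.18×10⁻⁵ s⁻¹
Pressure gradient: |∂P/∂n| = 1400 Pa / 75000 m = 1.87×10⁻² Pa/m
Geostrophic balance (pressure-gradient force = Coriolis force):
V_g = (1/(fρ)) |∂P/∂n| = 1.87×10⁻² / (9.18×10⁻⁵ × 1.14) = 178 m/s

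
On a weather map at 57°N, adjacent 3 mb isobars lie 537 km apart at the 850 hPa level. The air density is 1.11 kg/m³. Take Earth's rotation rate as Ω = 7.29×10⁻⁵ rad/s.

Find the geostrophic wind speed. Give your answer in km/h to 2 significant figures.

15 km/h

Coriolis parameter at 57°N:
f = 2Ω sin φ = 2 × 7.29×10⁻⁵ × sin 57° = 1.22×10⁻⁴ s⁻¹
Pressure gradient: |∂P/∂n| = 300 Pa / 537000 m = 5.59×10⁻⁴ Pa/m
Geostrophic balance (pressure-gradient force = Coriolis force):
V_g = (1/(fρ)) |∂P/∂n| = 5.59×10⁻⁴ / (1.22×10⁻⁴ × 1.11) = 4.12 m/s
Converting: 4.12 m/s × 3.6 = 15 km/h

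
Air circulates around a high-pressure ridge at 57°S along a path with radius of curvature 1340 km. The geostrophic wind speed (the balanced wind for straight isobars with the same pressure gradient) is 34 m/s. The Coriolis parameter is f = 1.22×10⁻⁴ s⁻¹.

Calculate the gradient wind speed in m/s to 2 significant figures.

48 m/s

Around a high, pressure-gradient force acts outward with centrifugal, so Coriolis balances both:
fV = (1/ρ)|∂P/∂n| + V²/R  →  V² − fR·V + fR·V_g = 0
With fR = 1.22×10⁻⁴ × 1340×10³ m = 163 m/s:
V = [fR − √((fR)² − 4 fR V_g)]/2 = [163 − √(163² − 4×163×34)]/2 = 48.2 m/s
Supergeostrophic (V > V_g = 34 m/s), as expected around a high.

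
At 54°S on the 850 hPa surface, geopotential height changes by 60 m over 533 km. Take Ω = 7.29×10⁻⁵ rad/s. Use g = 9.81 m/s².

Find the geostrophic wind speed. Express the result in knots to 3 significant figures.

Coriolis parameter at 54°S:
f = 2Ω sin φ = 2 × 7.29×10⁻⁵ × sin 54° = 1.18×10⁻⁴ s⁻¹
Height gradient: |∂Z/∂n| = 60 m / 533000 m = 1.13×10⁻⁴
On a pressure surface, geostrophic balance gives V_g = (g/f)|∂Z/∂n|:
V_g = 9.81 × 1.13×10⁻⁴ / 1.18×10⁻⁴ = 9.36 m/s
Converting: 9.36 m/s × 1.944 = 18.2 knots

18.2 knots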